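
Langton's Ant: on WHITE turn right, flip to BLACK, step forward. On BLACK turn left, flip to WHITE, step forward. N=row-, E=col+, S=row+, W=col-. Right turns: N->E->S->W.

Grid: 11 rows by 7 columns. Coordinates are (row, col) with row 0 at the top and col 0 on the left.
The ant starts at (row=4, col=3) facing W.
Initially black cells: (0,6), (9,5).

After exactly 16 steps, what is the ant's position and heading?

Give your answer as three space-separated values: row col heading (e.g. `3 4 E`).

Step 1: on WHITE (4,3): turn R to N, flip to black, move to (3,3). |black|=3
Step 2: on WHITE (3,3): turn R to E, flip to black, move to (3,4). |black|=4
Step 3: on WHITE (3,4): turn R to S, flip to black, move to (4,4). |black|=5
Step 4: on WHITE (4,4): turn R to W, flip to black, move to (4,3). |black|=6
Step 5: on BLACK (4,3): turn L to S, flip to white, move to (5,3). |black|=5
Step 6: on WHITE (5,3): turn R to W, flip to black, move to (5,2). |black|=6
Step 7: on WHITE (5,2): turn R to N, flip to black, move to (4,2). |black|=7
Step 8: on WHITE (4,2): turn R to E, flip to black, move to (4,3). |black|=8
Step 9: on WHITE (4,3): turn R to S, flip to black, move to (5,3). |black|=9
Step 10: on BLACK (5,3): turn L to E, flip to white, move to (5,4). |black|=8
Step 11: on WHITE (5,4): turn R to S, flip to black, move to (6,4). |black|=9
Step 12: on WHITE (6,4): turn R to W, flip to black, move to (6,3). |black|=10
Step 13: on WHITE (6,3): turn R to N, flip to black, move to (5,3). |black|=11
Step 14: on WHITE (5,3): turn R to E, flip to black, move to (5,4). |black|=12
Step 15: on BLACK (5,4): turn L to N, flip to white, move to (4,4). |black|=11
Step 16: on BLACK (4,4): turn L to W, flip to white, move to (4,3). |black|=10

Answer: 4 3 W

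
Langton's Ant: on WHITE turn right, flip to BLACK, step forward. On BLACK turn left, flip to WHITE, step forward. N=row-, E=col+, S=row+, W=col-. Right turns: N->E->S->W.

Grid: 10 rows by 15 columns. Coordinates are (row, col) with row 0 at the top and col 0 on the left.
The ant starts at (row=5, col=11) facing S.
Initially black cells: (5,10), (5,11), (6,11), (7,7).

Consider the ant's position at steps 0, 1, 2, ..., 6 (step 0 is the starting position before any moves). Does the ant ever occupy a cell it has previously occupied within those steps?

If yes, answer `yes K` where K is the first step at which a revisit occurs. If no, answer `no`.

Step 1: on BLACK (5,11): turn L to E, flip to white, move to (5,12). |black|=3 — new cell
Step 2: on WHITE (5,12): turn R to S, flip to black, move to (6,12). |black|=4 — new cell
Step 3: on WHITE (6,12): turn R to W, flip to black, move to (6,11). |black|=5 — new cell
Step 4: on BLACK (6,11): turn L to S, flip to white, move to (7,11). |black|=4 — new cell
Step 5: on WHITE (7,11): turn R to W, flip to black, move to (7,10). |black|=5 — new cell
Step 6: on WHITE (7,10): turn R to N, flip to black, move to (6,10). |black|=6 — new cell
No revisit within 6 steps.

Answer: no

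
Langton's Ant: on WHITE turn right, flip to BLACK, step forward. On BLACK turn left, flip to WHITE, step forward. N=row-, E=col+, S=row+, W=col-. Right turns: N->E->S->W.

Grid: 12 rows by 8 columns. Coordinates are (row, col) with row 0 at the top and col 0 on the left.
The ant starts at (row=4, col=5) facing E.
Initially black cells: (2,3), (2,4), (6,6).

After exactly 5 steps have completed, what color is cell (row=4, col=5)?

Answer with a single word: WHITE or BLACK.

Answer: WHITE

Derivation:
Step 1: on WHITE (4,5): turn R to S, flip to black, move to (5,5). |black|=4
Step 2: on WHITE (5,5): turn R to W, flip to black, move to (5,4). |black|=5
Step 3: on WHITE (5,4): turn R to N, flip to black, move to (4,4). |black|=6
Step 4: on WHITE (4,4): turn R to E, flip to black, move to (4,5). |black|=7
Step 5: on BLACK (4,5): turn L to N, flip to white, move to (3,5). |black|=6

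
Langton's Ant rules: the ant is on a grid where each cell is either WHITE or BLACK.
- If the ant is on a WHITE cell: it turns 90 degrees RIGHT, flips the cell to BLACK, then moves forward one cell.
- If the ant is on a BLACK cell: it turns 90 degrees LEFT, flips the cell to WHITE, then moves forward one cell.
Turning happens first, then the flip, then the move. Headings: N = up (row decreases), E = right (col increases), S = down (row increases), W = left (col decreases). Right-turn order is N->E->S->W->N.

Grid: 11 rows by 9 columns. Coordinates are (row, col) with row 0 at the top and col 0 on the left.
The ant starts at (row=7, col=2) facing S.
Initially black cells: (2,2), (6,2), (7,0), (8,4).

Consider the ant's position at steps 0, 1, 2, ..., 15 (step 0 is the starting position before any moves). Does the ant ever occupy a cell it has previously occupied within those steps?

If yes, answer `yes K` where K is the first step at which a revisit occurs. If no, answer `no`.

Answer: yes 7

Derivation:
Step 1: on WHITE (7,2): turn R to W, flip to black, move to (7,1). |black|=5 — new cell
Step 2: on WHITE (7,1): turn R to N, flip to black, move to (6,1). |black|=6 — new cell
Step 3: on WHITE (6,1): turn R to E, flip to black, move to (6,2). |black|=7 — new cell
Step 4: on BLACK (6,2): turn L to N, flip to white, move to (5,2). |black|=6 — new cell
Step 5: on WHITE (5,2): turn R to E, flip to black, move to (5,3). |black|=7 — new cell
Step 6: on WHITE (5,3): turn R to S, flip to black, move to (6,3). |black|=8 — new cell
Step 7: on WHITE (6,3): turn R to W, flip to black, move to (6,2). |black|=9 — REVISIT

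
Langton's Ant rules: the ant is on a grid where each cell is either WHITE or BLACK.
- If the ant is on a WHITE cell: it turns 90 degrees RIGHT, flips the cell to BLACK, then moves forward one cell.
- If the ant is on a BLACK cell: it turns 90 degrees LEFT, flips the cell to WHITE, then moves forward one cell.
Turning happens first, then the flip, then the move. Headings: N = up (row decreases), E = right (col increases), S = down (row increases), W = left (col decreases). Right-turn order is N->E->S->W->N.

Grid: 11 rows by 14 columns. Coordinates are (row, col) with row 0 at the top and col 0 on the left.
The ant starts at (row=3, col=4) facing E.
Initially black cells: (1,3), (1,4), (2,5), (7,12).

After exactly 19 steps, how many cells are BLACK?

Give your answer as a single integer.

Answer: 9

Derivation:
Step 1: on WHITE (3,4): turn R to S, flip to black, move to (4,4). |black|=5
Step 2: on WHITE (4,4): turn R to W, flip to black, move to (4,3). |black|=6
Step 3: on WHITE (4,3): turn R to N, flip to black, move to (3,3). |black|=7
Step 4: on WHITE (3,3): turn R to E, flip to black, move to (3,4). |black|=8
Step 5: on BLACK (3,4): turn L to N, flip to white, move to (2,4). |black|=7
Step 6: on WHITE (2,4): turn R to E, flip to black, move to (2,5). |black|=8
Step 7: on BLACK (2,5): turn L to N, flip to white, move to (1,5). |black|=7
Step 8: on WHITE (1,5): turn R to E, flip to black, move to (1,6). |black|=8
Step 9: on WHITE (1,6): turn R to S, flip to black, move to (2,6). |black|=9
Step 10: on WHITE (2,6): turn R to W, flip to black, move to (2,5). |black|=10
Step 11: on WHITE (2,5): turn R to N, flip to black, move to (1,5). |black|=11
Step 12: on BLACK (1,5): turn L to W, flip to white, move to (1,4). |black|=10
Step 13: on BLACK (1,4): turn L to S, flip to white, move to (2,4). |black|=9
Step 14: on BLACK (2,4): turn L to E, flip to white, move to (2,5). |black|=8
Step 15: on BLACK (2,5): turn L to N, flip to white, move to (1,5). |black|=7
Step 16: on WHITE (1,5): turn R to E, flip to black, move to (1,6). |black|=8
Step 17: on BLACK (1,6): turn L to N, flip to white, move to (0,6). |black|=7
Step 18: on WHITE (0,6): turn R to E, flip to black, move to (0,7). |black|=8
Step 19: on WHITE (0,7): turn R to S, flip to black, move to (1,7). |black|=9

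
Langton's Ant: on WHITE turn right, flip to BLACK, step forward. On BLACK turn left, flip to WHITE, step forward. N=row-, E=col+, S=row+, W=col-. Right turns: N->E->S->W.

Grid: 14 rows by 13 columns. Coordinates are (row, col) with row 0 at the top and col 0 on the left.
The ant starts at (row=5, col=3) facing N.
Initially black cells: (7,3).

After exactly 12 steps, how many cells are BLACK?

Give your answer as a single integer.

Step 1: on WHITE (5,3): turn R to E, flip to black, move to (5,4). |black|=2
Step 2: on WHITE (5,4): turn R to S, flip to black, move to (6,4). |black|=3
Step 3: on WHITE (6,4): turn R to W, flip to black, move to (6,3). |black|=4
Step 4: on WHITE (6,3): turn R to N, flip to black, move to (5,3). |black|=5
Step 5: on BLACK (5,3): turn L to W, flip to white, move to (5,2). |black|=4
Step 6: on WHITE (5,2): turn R to N, flip to black, move to (4,2). |black|=5
Step 7: on WHITE (4,2): turn R to E, flip to black, move to (4,3). |black|=6
Step 8: on WHITE (4,3): turn R to S, flip to black, move to (5,3). |black|=7
Step 9: on WHITE (5,3): turn R to W, flip to black, move to (5,2). |black|=8
Step 10: on BLACK (5,2): turn L to S, flip to white, move to (6,2). |black|=7
Step 11: on WHITE (6,2): turn R to W, flip to black, move to (6,1). |black|=8
Step 12: on WHITE (6,1): turn R to N, flip to black, move to (5,1). |black|=9

Answer: 9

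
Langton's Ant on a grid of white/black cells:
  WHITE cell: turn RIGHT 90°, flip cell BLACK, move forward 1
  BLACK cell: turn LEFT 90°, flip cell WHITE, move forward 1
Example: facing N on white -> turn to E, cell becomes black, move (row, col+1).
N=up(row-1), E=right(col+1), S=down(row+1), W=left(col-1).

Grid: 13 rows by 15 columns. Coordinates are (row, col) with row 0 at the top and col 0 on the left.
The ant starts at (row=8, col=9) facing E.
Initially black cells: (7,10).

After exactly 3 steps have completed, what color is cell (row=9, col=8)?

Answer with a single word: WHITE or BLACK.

Answer: BLACK

Derivation:
Step 1: on WHITE (8,9): turn R to S, flip to black, move to (9,9). |black|=2
Step 2: on WHITE (9,9): turn R to W, flip to black, move to (9,8). |black|=3
Step 3: on WHITE (9,8): turn R to N, flip to black, move to (8,8). |black|=4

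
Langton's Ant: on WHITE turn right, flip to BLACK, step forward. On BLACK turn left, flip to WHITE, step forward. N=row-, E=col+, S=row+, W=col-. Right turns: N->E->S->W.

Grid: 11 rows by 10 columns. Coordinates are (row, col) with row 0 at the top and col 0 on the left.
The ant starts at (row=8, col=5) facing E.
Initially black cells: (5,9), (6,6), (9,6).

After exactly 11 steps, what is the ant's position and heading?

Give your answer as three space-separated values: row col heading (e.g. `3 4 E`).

Step 1: on WHITE (8,5): turn R to S, flip to black, move to (9,5). |black|=4
Step 2: on WHITE (9,5): turn R to W, flip to black, move to (9,4). |black|=5
Step 3: on WHITE (9,4): turn R to N, flip to black, move to (8,4). |black|=6
Step 4: on WHITE (8,4): turn R to E, flip to black, move to (8,5). |black|=7
Step 5: on BLACK (8,5): turn L to N, flip to white, move to (7,5). |black|=6
Step 6: on WHITE (7,5): turn R to E, flip to black, move to (7,6). |black|=7
Step 7: on WHITE (7,6): turn R to S, flip to black, move to (8,6). |black|=8
Step 8: on WHITE (8,6): turn R to W, flip to black, move to (8,5). |black|=9
Step 9: on WHITE (8,5): turn R to N, flip to black, move to (7,5). |black|=10
Step 10: on BLACK (7,5): turn L to W, flip to white, move to (7,4). |black|=9
Step 11: on WHITE (7,4): turn R to N, flip to black, move to (6,4). |black|=10

Answer: 6 4 N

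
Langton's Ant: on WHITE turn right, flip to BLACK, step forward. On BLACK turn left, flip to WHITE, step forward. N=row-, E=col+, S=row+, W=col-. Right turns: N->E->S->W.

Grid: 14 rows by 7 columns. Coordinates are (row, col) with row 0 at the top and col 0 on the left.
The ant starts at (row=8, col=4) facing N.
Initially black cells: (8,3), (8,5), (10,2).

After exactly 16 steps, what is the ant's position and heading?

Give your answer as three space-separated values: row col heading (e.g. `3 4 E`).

Answer: 6 4 N

Derivation:
Step 1: on WHITE (8,4): turn R to E, flip to black, move to (8,5). |black|=4
Step 2: on BLACK (8,5): turn L to N, flip to white, move to (7,5). |black|=3
Step 3: on WHITE (7,5): turn R to E, flip to black, move to (7,6). |black|=4
Step 4: on WHITE (7,6): turn R to S, flip to black, move to (8,6). |black|=5
Step 5: on WHITE (8,6): turn R to W, flip to black, move to (8,5). |black|=6
Step 6: on WHITE (8,5): turn R to N, flip to black, move to (7,5). |black|=7
Step 7: on BLACK (7,5): turn L to W, flip to white, move to (7,4). |black|=6
Step 8: on WHITE (7,4): turn R to N, flip to black, move to (6,4). |black|=7
Step 9: on WHITE (6,4): turn R to E, flip to black, move to (6,5). |black|=8
Step 10: on WHITE (6,5): turn R to S, flip to black, move to (7,5). |black|=9
Step 11: on WHITE (7,5): turn R to W, flip to black, move to (7,4). |black|=10
Step 12: on BLACK (7,4): turn L to S, flip to white, move to (8,4). |black|=9
Step 13: on BLACK (8,4): turn L to E, flip to white, move to (8,5). |black|=8
Step 14: on BLACK (8,5): turn L to N, flip to white, move to (7,5). |black|=7
Step 15: on BLACK (7,5): turn L to W, flip to white, move to (7,4). |black|=6
Step 16: on WHITE (7,4): turn R to N, flip to black, move to (6,4). |black|=7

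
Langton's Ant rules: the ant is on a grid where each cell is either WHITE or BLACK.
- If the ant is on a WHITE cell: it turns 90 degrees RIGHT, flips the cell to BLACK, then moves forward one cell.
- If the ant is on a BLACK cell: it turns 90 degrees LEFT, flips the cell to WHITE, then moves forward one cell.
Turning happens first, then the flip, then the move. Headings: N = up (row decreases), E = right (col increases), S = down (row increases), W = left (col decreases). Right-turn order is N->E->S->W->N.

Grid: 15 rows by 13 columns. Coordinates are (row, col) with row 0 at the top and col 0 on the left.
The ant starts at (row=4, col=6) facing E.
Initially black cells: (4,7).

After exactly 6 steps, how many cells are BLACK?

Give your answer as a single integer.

Answer: 5

Derivation:
Step 1: on WHITE (4,6): turn R to S, flip to black, move to (5,6). |black|=2
Step 2: on WHITE (5,6): turn R to W, flip to black, move to (5,5). |black|=3
Step 3: on WHITE (5,5): turn R to N, flip to black, move to (4,5). |black|=4
Step 4: on WHITE (4,5): turn R to E, flip to black, move to (4,6). |black|=5
Step 5: on BLACK (4,6): turn L to N, flip to white, move to (3,6). |black|=4
Step 6: on WHITE (3,6): turn R to E, flip to black, move to (3,7). |black|=5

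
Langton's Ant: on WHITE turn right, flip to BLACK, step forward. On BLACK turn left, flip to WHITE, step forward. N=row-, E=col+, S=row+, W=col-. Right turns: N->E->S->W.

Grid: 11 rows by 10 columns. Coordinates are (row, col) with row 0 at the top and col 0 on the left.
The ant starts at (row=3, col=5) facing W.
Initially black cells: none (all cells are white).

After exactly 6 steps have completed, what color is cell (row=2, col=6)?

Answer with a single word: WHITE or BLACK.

Answer: BLACK

Derivation:
Step 1: on WHITE (3,5): turn R to N, flip to black, move to (2,5). |black|=1
Step 2: on WHITE (2,5): turn R to E, flip to black, move to (2,6). |black|=2
Step 3: on WHITE (2,6): turn R to S, flip to black, move to (3,6). |black|=3
Step 4: on WHITE (3,6): turn R to W, flip to black, move to (3,5). |black|=4
Step 5: on BLACK (3,5): turn L to S, flip to white, move to (4,5). |black|=3
Step 6: on WHITE (4,5): turn R to W, flip to black, move to (4,4). |black|=4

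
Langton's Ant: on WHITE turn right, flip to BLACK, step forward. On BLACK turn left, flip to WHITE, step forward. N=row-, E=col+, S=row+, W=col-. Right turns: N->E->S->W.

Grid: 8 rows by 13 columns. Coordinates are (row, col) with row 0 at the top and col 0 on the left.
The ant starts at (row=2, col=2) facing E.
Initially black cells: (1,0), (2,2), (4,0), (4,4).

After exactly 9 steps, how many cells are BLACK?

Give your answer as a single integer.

Step 1: on BLACK (2,2): turn L to N, flip to white, move to (1,2). |black|=3
Step 2: on WHITE (1,2): turn R to E, flip to black, move to (1,3). |black|=4
Step 3: on WHITE (1,3): turn R to S, flip to black, move to (2,3). |black|=5
Step 4: on WHITE (2,3): turn R to W, flip to black, move to (2,2). |black|=6
Step 5: on WHITE (2,2): turn R to N, flip to black, move to (1,2). |black|=7
Step 6: on BLACK (1,2): turn L to W, flip to white, move to (1,1). |black|=6
Step 7: on WHITE (1,1): turn R to N, flip to black, move to (0,1). |black|=7
Step 8: on WHITE (0,1): turn R to E, flip to black, move to (0,2). |black|=8
Step 9: on WHITE (0,2): turn R to S, flip to black, move to (1,2). |black|=9

Answer: 9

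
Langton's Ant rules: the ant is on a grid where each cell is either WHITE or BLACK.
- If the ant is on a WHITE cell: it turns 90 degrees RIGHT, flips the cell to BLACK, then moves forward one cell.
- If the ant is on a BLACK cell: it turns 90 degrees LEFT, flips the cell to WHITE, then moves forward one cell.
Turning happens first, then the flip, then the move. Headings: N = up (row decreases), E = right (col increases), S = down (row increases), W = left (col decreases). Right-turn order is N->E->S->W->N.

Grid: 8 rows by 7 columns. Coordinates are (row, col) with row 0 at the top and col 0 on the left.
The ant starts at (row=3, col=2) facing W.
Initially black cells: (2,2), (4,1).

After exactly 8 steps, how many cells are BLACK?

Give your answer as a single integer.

Step 1: on WHITE (3,2): turn R to N, flip to black, move to (2,2). |black|=3
Step 2: on BLACK (2,2): turn L to W, flip to white, move to (2,1). |black|=2
Step 3: on WHITE (2,1): turn R to N, flip to black, move to (1,1). |black|=3
Step 4: on WHITE (1,1): turn R to E, flip to black, move to (1,2). |black|=4
Step 5: on WHITE (1,2): turn R to S, flip to black, move to (2,2). |black|=5
Step 6: on WHITE (2,2): turn R to W, flip to black, move to (2,1). |black|=6
Step 7: on BLACK (2,1): turn L to S, flip to white, move to (3,1). |black|=5
Step 8: on WHITE (3,1): turn R to W, flip to black, move to (3,0). |black|=6

Answer: 6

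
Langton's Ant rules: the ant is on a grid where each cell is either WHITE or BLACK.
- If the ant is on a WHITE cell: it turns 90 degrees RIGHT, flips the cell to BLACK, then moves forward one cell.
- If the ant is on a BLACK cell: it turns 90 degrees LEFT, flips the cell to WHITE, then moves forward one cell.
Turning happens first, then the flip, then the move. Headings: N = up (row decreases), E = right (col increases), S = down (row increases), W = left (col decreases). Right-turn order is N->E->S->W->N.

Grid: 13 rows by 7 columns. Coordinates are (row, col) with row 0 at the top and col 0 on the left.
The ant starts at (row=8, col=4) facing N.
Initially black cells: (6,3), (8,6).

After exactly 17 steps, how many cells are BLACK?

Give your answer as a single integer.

Step 1: on WHITE (8,4): turn R to E, flip to black, move to (8,5). |black|=3
Step 2: on WHITE (8,5): turn R to S, flip to black, move to (9,5). |black|=4
Step 3: on WHITE (9,5): turn R to W, flip to black, move to (9,4). |black|=5
Step 4: on WHITE (9,4): turn R to N, flip to black, move to (8,4). |black|=6
Step 5: on BLACK (8,4): turn L to W, flip to white, move to (8,3). |black|=5
Step 6: on WHITE (8,3): turn R to N, flip to black, move to (7,3). |black|=6
Step 7: on WHITE (7,3): turn R to E, flip to black, move to (7,4). |black|=7
Step 8: on WHITE (7,4): turn R to S, flip to black, move to (8,4). |black|=8
Step 9: on WHITE (8,4): turn R to W, flip to black, move to (8,3). |black|=9
Step 10: on BLACK (8,3): turn L to S, flip to white, move to (9,3). |black|=8
Step 11: on WHITE (9,3): turn R to W, flip to black, move to (9,2). |black|=9
Step 12: on WHITE (9,2): turn R to N, flip to black, move to (8,2). |black|=10
Step 13: on WHITE (8,2): turn R to E, flip to black, move to (8,3). |black|=11
Step 14: on WHITE (8,3): turn R to S, flip to black, move to (9,3). |black|=12
Step 15: on BLACK (9,3): turn L to E, flip to white, move to (9,4). |black|=11
Step 16: on BLACK (9,4): turn L to N, flip to white, move to (8,4). |black|=10
Step 17: on BLACK (8,4): turn L to W, flip to white, move to (8,3). |black|=9

Answer: 9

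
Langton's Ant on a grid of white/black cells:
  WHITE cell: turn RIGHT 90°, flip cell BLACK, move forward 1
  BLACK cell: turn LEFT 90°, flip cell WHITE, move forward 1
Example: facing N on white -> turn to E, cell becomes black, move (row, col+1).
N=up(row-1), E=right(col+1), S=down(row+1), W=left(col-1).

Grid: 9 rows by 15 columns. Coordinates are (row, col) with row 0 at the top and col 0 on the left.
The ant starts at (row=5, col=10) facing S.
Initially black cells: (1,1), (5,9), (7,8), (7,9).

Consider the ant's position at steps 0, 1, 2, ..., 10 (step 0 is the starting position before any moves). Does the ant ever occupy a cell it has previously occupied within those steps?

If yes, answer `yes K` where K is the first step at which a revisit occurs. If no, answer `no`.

Step 1: on WHITE (5,10): turn R to W, flip to black, move to (5,9). |black|=5 — new cell
Step 2: on BLACK (5,9): turn L to S, flip to white, move to (6,9). |black|=4 — new cell
Step 3: on WHITE (6,9): turn R to W, flip to black, move to (6,8). |black|=5 — new cell
Step 4: on WHITE (6,8): turn R to N, flip to black, move to (5,8). |black|=6 — new cell
Step 5: on WHITE (5,8): turn R to E, flip to black, move to (5,9). |black|=7 — REVISIT

Answer: yes 5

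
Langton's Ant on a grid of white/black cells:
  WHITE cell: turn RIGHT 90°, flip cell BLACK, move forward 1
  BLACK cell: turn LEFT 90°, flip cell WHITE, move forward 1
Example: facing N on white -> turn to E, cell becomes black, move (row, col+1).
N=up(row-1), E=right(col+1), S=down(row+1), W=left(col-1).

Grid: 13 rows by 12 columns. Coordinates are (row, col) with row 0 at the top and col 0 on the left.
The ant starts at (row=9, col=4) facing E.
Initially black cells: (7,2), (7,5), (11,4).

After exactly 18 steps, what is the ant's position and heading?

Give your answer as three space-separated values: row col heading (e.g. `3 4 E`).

Step 1: on WHITE (9,4): turn R to S, flip to black, move to (10,4). |black|=4
Step 2: on WHITE (10,4): turn R to W, flip to black, move to (10,3). |black|=5
Step 3: on WHITE (10,3): turn R to N, flip to black, move to (9,3). |black|=6
Step 4: on WHITE (9,3): turn R to E, flip to black, move to (9,4). |black|=7
Step 5: on BLACK (9,4): turn L to N, flip to white, move to (8,4). |black|=6
Step 6: on WHITE (8,4): turn R to E, flip to black, move to (8,5). |black|=7
Step 7: on WHITE (8,5): turn R to S, flip to black, move to (9,5). |black|=8
Step 8: on WHITE (9,5): turn R to W, flip to black, move to (9,4). |black|=9
Step 9: on WHITE (9,4): turn R to N, flip to black, move to (8,4). |black|=10
Step 10: on BLACK (8,4): turn L to W, flip to white, move to (8,3). |black|=9
Step 11: on WHITE (8,3): turn R to N, flip to black, move to (7,3). |black|=10
Step 12: on WHITE (7,3): turn R to E, flip to black, move to (7,4). |black|=11
Step 13: on WHITE (7,4): turn R to S, flip to black, move to (8,4). |black|=12
Step 14: on WHITE (8,4): turn R to W, flip to black, move to (8,3). |black|=13
Step 15: on BLACK (8,3): turn L to S, flip to white, move to (9,3). |black|=12
Step 16: on BLACK (9,3): turn L to E, flip to white, move to (9,4). |black|=11
Step 17: on BLACK (9,4): turn L to N, flip to white, move to (8,4). |black|=10
Step 18: on BLACK (8,4): turn L to W, flip to white, move to (8,3). |black|=9

Answer: 8 3 W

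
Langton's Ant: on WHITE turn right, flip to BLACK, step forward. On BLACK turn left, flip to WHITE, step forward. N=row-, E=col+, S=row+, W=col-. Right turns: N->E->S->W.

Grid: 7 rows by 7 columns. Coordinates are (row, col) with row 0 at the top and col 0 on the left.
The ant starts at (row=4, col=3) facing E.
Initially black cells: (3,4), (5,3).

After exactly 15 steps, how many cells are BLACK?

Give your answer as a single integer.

Answer: 5

Derivation:
Step 1: on WHITE (4,3): turn R to S, flip to black, move to (5,3). |black|=3
Step 2: on BLACK (5,3): turn L to E, flip to white, move to (5,4). |black|=2
Step 3: on WHITE (5,4): turn R to S, flip to black, move to (6,4). |black|=3
Step 4: on WHITE (6,4): turn R to W, flip to black, move to (6,3). |black|=4
Step 5: on WHITE (6,3): turn R to N, flip to black, move to (5,3). |black|=5
Step 6: on WHITE (5,3): turn R to E, flip to black, move to (5,4). |black|=6
Step 7: on BLACK (5,4): turn L to N, flip to white, move to (4,4). |black|=5
Step 8: on WHITE (4,4): turn R to E, flip to black, move to (4,5). |black|=6
Step 9: on WHITE (4,5): turn R to S, flip to black, move to (5,5). |black|=7
Step 10: on WHITE (5,5): turn R to W, flip to black, move to (5,4). |black|=8
Step 11: on WHITE (5,4): turn R to N, flip to black, move to (4,4). |black|=9
Step 12: on BLACK (4,4): turn L to W, flip to white, move to (4,3). |black|=8
Step 13: on BLACK (4,3): turn L to S, flip to white, move to (5,3). |black|=7
Step 14: on BLACK (5,3): turn L to E, flip to white, move to (5,4). |black|=6
Step 15: on BLACK (5,4): turn L to N, flip to white, move to (4,4). |black|=5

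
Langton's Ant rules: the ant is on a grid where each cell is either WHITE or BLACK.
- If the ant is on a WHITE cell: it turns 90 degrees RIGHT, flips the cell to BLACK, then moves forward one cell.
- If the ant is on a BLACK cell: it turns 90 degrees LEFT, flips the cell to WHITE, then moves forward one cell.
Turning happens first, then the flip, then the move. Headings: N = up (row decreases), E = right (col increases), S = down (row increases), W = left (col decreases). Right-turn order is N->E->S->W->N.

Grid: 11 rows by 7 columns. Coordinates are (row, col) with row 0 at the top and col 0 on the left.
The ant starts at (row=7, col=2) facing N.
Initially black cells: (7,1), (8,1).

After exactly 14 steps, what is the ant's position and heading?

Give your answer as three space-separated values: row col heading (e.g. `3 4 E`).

Step 1: on WHITE (7,2): turn R to E, flip to black, move to (7,3). |black|=3
Step 2: on WHITE (7,3): turn R to S, flip to black, move to (8,3). |black|=4
Step 3: on WHITE (8,3): turn R to W, flip to black, move to (8,2). |black|=5
Step 4: on WHITE (8,2): turn R to N, flip to black, move to (7,2). |black|=6
Step 5: on BLACK (7,2): turn L to W, flip to white, move to (7,1). |black|=5
Step 6: on BLACK (7,1): turn L to S, flip to white, move to (8,1). |black|=4
Step 7: on BLACK (8,1): turn L to E, flip to white, move to (8,2). |black|=3
Step 8: on BLACK (8,2): turn L to N, flip to white, move to (7,2). |black|=2
Step 9: on WHITE (7,2): turn R to E, flip to black, move to (7,3). |black|=3
Step 10: on BLACK (7,3): turn L to N, flip to white, move to (6,3). |black|=2
Step 11: on WHITE (6,3): turn R to E, flip to black, move to (6,4). |black|=3
Step 12: on WHITE (6,4): turn R to S, flip to black, move to (7,4). |black|=4
Step 13: on WHITE (7,4): turn R to W, flip to black, move to (7,3). |black|=5
Step 14: on WHITE (7,3): turn R to N, flip to black, move to (6,3). |black|=6

Answer: 6 3 N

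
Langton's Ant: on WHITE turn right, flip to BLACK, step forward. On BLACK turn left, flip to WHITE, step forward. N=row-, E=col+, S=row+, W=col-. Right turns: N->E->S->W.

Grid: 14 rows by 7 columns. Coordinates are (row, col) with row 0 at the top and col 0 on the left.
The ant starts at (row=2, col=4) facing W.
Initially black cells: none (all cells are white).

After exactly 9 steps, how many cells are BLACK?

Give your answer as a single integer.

Step 1: on WHITE (2,4): turn R to N, flip to black, move to (1,4). |black|=1
Step 2: on WHITE (1,4): turn R to E, flip to black, move to (1,5). |black|=2
Step 3: on WHITE (1,5): turn R to S, flip to black, move to (2,5). |black|=3
Step 4: on WHITE (2,5): turn R to W, flip to black, move to (2,4). |black|=4
Step 5: on BLACK (2,4): turn L to S, flip to white, move to (3,4). |black|=3
Step 6: on WHITE (3,4): turn R to W, flip to black, move to (3,3). |black|=4
Step 7: on WHITE (3,3): turn R to N, flip to black, move to (2,3). |black|=5
Step 8: on WHITE (2,3): turn R to E, flip to black, move to (2,4). |black|=6
Step 9: on WHITE (2,4): turn R to S, flip to black, move to (3,4). |black|=7

Answer: 7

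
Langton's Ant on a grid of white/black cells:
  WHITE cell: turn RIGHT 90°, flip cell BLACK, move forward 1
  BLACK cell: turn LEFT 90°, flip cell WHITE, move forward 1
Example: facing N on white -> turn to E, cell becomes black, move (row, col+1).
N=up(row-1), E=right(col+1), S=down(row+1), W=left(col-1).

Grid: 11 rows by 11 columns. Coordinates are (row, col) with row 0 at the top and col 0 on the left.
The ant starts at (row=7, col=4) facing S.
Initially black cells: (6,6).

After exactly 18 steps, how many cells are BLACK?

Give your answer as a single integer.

Step 1: on WHITE (7,4): turn R to W, flip to black, move to (7,3). |black|=2
Step 2: on WHITE (7,3): turn R to N, flip to black, move to (6,3). |black|=3
Step 3: on WHITE (6,3): turn R to E, flip to black, move to (6,4). |black|=4
Step 4: on WHITE (6,4): turn R to S, flip to black, move to (7,4). |black|=5
Step 5: on BLACK (7,4): turn L to E, flip to white, move to (7,5). |black|=4
Step 6: on WHITE (7,5): turn R to S, flip to black, move to (8,5). |black|=5
Step 7: on WHITE (8,5): turn R to W, flip to black, move to (8,4). |black|=6
Step 8: on WHITE (8,4): turn R to N, flip to black, move to (7,4). |black|=7
Step 9: on WHITE (7,4): turn R to E, flip to black, move to (7,5). |black|=8
Step 10: on BLACK (7,5): turn L to N, flip to white, move to (6,5). |black|=7
Step 11: on WHITE (6,5): turn R to E, flip to black, move to (6,6). |black|=8
Step 12: on BLACK (6,6): turn L to N, flip to white, move to (5,6). |black|=7
Step 13: on WHITE (5,6): turn R to E, flip to black, move to (5,7). |black|=8
Step 14: on WHITE (5,7): turn R to S, flip to black, move to (6,7). |black|=9
Step 15: on WHITE (6,7): turn R to W, flip to black, move to (6,6). |black|=10
Step 16: on WHITE (6,6): turn R to N, flip to black, move to (5,6). |black|=11
Step 17: on BLACK (5,6): turn L to W, flip to white, move to (5,5). |black|=10
Step 18: on WHITE (5,5): turn R to N, flip to black, move to (4,5). |black|=11

Answer: 11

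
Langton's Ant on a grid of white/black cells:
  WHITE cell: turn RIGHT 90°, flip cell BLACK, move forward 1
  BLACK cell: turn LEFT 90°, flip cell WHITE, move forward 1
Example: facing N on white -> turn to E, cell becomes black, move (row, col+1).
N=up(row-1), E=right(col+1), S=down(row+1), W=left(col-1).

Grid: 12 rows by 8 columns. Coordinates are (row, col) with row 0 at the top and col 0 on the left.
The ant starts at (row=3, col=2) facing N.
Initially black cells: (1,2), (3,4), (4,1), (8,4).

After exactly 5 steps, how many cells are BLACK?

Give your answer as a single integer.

Step 1: on WHITE (3,2): turn R to E, flip to black, move to (3,3). |black|=5
Step 2: on WHITE (3,3): turn R to S, flip to black, move to (4,3). |black|=6
Step 3: on WHITE (4,3): turn R to W, flip to black, move to (4,2). |black|=7
Step 4: on WHITE (4,2): turn R to N, flip to black, move to (3,2). |black|=8
Step 5: on BLACK (3,2): turn L to W, flip to white, move to (3,1). |black|=7

Answer: 7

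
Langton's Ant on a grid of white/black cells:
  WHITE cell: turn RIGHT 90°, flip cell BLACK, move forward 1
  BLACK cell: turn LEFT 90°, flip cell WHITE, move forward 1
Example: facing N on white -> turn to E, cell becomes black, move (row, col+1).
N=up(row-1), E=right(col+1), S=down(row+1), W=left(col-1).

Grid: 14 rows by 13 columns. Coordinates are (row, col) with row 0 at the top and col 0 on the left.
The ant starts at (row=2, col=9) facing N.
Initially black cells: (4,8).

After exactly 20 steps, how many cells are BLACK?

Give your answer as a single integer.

Step 1: on WHITE (2,9): turn R to E, flip to black, move to (2,10). |black|=2
Step 2: on WHITE (2,10): turn R to S, flip to black, move to (3,10). |black|=3
Step 3: on WHITE (3,10): turn R to W, flip to black, move to (3,9). |black|=4
Step 4: on WHITE (3,9): turn R to N, flip to black, move to (2,9). |black|=5
Step 5: on BLACK (2,9): turn L to W, flip to white, move to (2,8). |black|=4
Step 6: on WHITE (2,8): turn R to N, flip to black, move to (1,8). |black|=5
Step 7: on WHITE (1,8): turn R to E, flip to black, move to (1,9). |black|=6
Step 8: on WHITE (1,9): turn R to S, flip to black, move to (2,9). |black|=7
Step 9: on WHITE (2,9): turn R to W, flip to black, move to (2,8). |black|=8
Step 10: on BLACK (2,8): turn L to S, flip to white, move to (3,8). |black|=7
Step 11: on WHITE (3,8): turn R to W, flip to black, move to (3,7). |black|=8
Step 12: on WHITE (3,7): turn R to N, flip to black, move to (2,7). |black|=9
Step 13: on WHITE (2,7): turn R to E, flip to black, move to (2,8). |black|=10
Step 14: on WHITE (2,8): turn R to S, flip to black, move to (3,8). |black|=11
Step 15: on BLACK (3,8): turn L to E, flip to white, move to (3,9). |black|=10
Step 16: on BLACK (3,9): turn L to N, flip to white, move to (2,9). |black|=9
Step 17: on BLACK (2,9): turn L to W, flip to white, move to (2,8). |black|=8
Step 18: on BLACK (2,8): turn L to S, flip to white, move to (3,8). |black|=7
Step 19: on WHITE (3,8): turn R to W, flip to black, move to (3,7). |black|=8
Step 20: on BLACK (3,7): turn L to S, flip to white, move to (4,7). |black|=7

Answer: 7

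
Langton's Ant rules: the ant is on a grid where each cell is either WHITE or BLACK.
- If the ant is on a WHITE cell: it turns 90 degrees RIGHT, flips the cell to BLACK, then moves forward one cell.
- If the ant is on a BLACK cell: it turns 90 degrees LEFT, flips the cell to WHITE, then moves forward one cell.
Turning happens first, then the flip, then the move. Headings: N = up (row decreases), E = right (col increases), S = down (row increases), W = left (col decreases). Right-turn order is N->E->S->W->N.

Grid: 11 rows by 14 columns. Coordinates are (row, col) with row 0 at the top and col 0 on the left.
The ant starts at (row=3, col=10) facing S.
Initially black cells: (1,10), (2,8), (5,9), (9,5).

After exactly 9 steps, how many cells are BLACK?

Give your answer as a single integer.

Step 1: on WHITE (3,10): turn R to W, flip to black, move to (3,9). |black|=5
Step 2: on WHITE (3,9): turn R to N, flip to black, move to (2,9). |black|=6
Step 3: on WHITE (2,9): turn R to E, flip to black, move to (2,10). |black|=7
Step 4: on WHITE (2,10): turn R to S, flip to black, move to (3,10). |black|=8
Step 5: on BLACK (3,10): turn L to E, flip to white, move to (3,11). |black|=7
Step 6: on WHITE (3,11): turn R to S, flip to black, move to (4,11). |black|=8
Step 7: on WHITE (4,11): turn R to W, flip to black, move to (4,10). |black|=9
Step 8: on WHITE (4,10): turn R to N, flip to black, move to (3,10). |black|=10
Step 9: on WHITE (3,10): turn R to E, flip to black, move to (3,11). |black|=11

Answer: 11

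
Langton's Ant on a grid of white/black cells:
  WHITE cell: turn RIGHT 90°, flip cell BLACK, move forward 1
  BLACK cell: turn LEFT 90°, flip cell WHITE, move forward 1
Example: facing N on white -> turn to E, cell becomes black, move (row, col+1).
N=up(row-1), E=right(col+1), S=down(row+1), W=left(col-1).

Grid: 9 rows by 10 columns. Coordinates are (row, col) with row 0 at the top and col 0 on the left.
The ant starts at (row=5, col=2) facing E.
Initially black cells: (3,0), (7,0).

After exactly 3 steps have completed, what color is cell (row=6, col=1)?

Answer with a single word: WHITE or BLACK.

Step 1: on WHITE (5,2): turn R to S, flip to black, move to (6,2). |black|=3
Step 2: on WHITE (6,2): turn R to W, flip to black, move to (6,1). |black|=4
Step 3: on WHITE (6,1): turn R to N, flip to black, move to (5,1). |black|=5

Answer: BLACK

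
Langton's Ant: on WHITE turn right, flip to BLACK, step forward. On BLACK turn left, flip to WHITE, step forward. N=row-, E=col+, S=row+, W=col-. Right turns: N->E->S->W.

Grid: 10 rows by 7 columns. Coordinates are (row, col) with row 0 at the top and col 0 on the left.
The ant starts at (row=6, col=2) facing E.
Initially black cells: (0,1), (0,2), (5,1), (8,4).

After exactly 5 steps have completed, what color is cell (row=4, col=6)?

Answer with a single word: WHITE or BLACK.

Answer: WHITE

Derivation:
Step 1: on WHITE (6,2): turn R to S, flip to black, move to (7,2). |black|=5
Step 2: on WHITE (7,2): turn R to W, flip to black, move to (7,1). |black|=6
Step 3: on WHITE (7,1): turn R to N, flip to black, move to (6,1). |black|=7
Step 4: on WHITE (6,1): turn R to E, flip to black, move to (6,2). |black|=8
Step 5: on BLACK (6,2): turn L to N, flip to white, move to (5,2). |black|=7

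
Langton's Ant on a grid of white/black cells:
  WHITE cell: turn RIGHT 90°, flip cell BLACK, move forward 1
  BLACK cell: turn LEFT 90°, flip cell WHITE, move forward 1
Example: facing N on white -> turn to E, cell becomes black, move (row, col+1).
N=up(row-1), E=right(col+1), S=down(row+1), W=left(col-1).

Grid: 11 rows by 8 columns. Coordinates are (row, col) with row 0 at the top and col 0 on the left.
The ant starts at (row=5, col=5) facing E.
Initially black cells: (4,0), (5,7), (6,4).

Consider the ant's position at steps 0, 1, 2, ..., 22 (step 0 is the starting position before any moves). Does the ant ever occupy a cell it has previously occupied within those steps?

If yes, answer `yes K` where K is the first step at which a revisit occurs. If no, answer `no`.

Answer: yes 6

Derivation:
Step 1: on WHITE (5,5): turn R to S, flip to black, move to (6,5). |black|=4 — new cell
Step 2: on WHITE (6,5): turn R to W, flip to black, move to (6,4). |black|=5 — new cell
Step 3: on BLACK (6,4): turn L to S, flip to white, move to (7,4). |black|=4 — new cell
Step 4: on WHITE (7,4): turn R to W, flip to black, move to (7,3). |black|=5 — new cell
Step 5: on WHITE (7,3): turn R to N, flip to black, move to (6,3). |black|=6 — new cell
Step 6: on WHITE (6,3): turn R to E, flip to black, move to (6,4). |black|=7 — REVISIT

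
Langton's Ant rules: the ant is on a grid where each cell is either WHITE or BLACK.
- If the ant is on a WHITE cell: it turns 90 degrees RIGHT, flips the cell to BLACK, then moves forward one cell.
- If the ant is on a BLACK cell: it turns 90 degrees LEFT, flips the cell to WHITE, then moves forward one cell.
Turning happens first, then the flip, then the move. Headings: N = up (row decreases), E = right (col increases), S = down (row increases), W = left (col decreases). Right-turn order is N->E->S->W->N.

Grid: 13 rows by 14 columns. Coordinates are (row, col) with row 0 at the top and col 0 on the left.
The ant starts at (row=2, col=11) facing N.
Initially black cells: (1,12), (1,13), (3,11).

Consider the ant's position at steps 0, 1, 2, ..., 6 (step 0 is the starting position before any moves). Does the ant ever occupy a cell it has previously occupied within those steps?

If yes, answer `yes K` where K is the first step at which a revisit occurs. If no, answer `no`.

Answer: no

Derivation:
Step 1: on WHITE (2,11): turn R to E, flip to black, move to (2,12). |black|=4 — new cell
Step 2: on WHITE (2,12): turn R to S, flip to black, move to (3,12). |black|=5 — new cell
Step 3: on WHITE (3,12): turn R to W, flip to black, move to (3,11). |black|=6 — new cell
Step 4: on BLACK (3,11): turn L to S, flip to white, move to (4,11). |black|=5 — new cell
Step 5: on WHITE (4,11): turn R to W, flip to black, move to (4,10). |black|=6 — new cell
Step 6: on WHITE (4,10): turn R to N, flip to black, move to (3,10). |black|=7 — new cell
No revisit within 6 steps.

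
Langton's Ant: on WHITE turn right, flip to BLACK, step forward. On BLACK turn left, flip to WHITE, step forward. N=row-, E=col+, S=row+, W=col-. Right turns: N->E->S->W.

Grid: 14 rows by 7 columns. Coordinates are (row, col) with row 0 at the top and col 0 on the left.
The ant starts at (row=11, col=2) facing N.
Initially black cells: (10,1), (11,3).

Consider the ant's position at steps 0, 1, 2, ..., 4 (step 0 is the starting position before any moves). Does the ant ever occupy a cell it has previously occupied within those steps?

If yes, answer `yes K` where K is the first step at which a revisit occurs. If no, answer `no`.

Step 1: on WHITE (11,2): turn R to E, flip to black, move to (11,3). |black|=3 — new cell
Step 2: on BLACK (11,3): turn L to N, flip to white, move to (10,3). |black|=2 — new cell
Step 3: on WHITE (10,3): turn R to E, flip to black, move to (10,4). |black|=3 — new cell
Step 4: on WHITE (10,4): turn R to S, flip to black, move to (11,4). |black|=4 — new cell
No revisit within 4 steps.

Answer: no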